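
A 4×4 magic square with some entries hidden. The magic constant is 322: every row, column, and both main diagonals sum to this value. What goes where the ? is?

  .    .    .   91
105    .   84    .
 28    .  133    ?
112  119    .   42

Row 4: 112 + 119 + 42 + ? = 322, so (4,3) = 49.
Column 1 needs 322; the known cells sum to 245, so (1,1) = 77.
The remaining cell in column 3 is (1,3) = 322 − 266 = 56.
From main diagonal, 322 − (77 + 133 + 42) gives (2,2) = 70.
Anti-diagonal must total 322; the given cells sum to 287, so (3,2) = 35.
Row 1: 77 + 56 + 91 + ? = 322, so (1,2) = 98.
Row 2 must total 322; the given cells sum to 259, so (2,4) = 63.
Using row 3: 28 + 35 + 133 + ? → (3,4) = 322 − 196 = 126.

126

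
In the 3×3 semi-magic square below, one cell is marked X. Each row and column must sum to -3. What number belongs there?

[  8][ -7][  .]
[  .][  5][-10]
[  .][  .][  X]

11

Row 1 needs -3; the known cells sum to 1, so (1,3) = -4.
From row 2, -3 − (5 + (-10)) gives (2,1) = 2.
Column 1: 8 + 2 + ? = -3, so (3,1) = -13.
Column 2 needs -3; the known cells sum to -2, so (3,2) = -1.
Column 3 needs -3; the known cells sum to -14, so (3,3) = 11.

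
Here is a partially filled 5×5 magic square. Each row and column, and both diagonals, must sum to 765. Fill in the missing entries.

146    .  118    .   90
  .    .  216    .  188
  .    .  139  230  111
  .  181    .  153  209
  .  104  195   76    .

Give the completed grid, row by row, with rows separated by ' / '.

146 237 118 174 90 / 69 160 216 132 188 / 202 83 139 230 111 / 125 181 97 153 209 / 223 104 195 76 167

Column 3: 118 + 216 + 139 + 195 + ? = 765, so (4,3) = 97.
Column 5 must total 765; the given cells sum to 598, so (5,5) = 167.
Main diagonal needs 765; the known cells sum to 605, so (2,2) = 160.
Row 4: 181 + 97 + 153 + 209 + ? = 765, so (4,1) = 125.
Row 5 must total 765; the given cells sum to 542, so (5,1) = 223.
Anti-diagonal: 90 + 139 + 181 + 223 + ? = 765, so (2,4) = 132.
The remaining cell in row 2 is (2,1) = 765 − 696 = 69.
The remaining cell in column 1 is (3,1) = 765 − 563 = 202.
Column 4: 132 + 230 + 153 + 76 + ? = 765, so (1,4) = 174.
Row 1: 146 + 118 + 174 + 90 + ? = 765, so (1,2) = 237.
Row 3 needs 765; the known cells sum to 682, so (3,2) = 83.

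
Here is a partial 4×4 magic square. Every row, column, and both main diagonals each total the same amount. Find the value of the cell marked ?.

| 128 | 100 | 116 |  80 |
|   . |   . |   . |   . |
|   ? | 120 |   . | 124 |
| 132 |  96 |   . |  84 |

Row 1 is complete and sums to 424; that is the magic constant.
From row 4, 424 − (132 + 96 + 84) gives (4,3) = 112.
From column 2, 424 − (100 + 120 + 96) gives (2,2) = 108.
Using column 4: 80 + 124 + 84 + ? → (2,4) = 424 − 288 = 136.
Main diagonal: 128 + 108 + 84 + ? = 424, so (3,3) = 104.
Anti-diagonal must total 424; the given cells sum to 332, so (2,3) = 92.
From row 2, 424 − (108 + 92 + 136) gives (2,1) = 88.
Using row 3: 120 + 104 + 124 + ? → (3,1) = 424 − 348 = 76.

76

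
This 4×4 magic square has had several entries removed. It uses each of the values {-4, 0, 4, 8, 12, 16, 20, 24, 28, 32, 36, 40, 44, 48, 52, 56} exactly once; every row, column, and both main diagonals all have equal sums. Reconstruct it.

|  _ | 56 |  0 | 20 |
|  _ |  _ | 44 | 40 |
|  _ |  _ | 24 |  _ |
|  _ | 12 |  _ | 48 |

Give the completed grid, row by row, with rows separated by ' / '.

28 56 0 20 / 16 4 44 40 / 52 32 24 -4 / 8 12 36 48

The 16 entries sum to 416, so each line sums to 416/4 = 104.
Row 1: 56 + 0 + 20 + ? = 104, so (1,1) = 28.
Column 3 needs 104; the known cells sum to 68, so (4,3) = 36.
Column 4 must total 104; the given cells sum to 108, so (3,4) = -4.
Main diagonal: 28 + 24 + 48 + ? = 104, so (2,2) = 4.
Row 2 must total 104; the given cells sum to 88, so (2,1) = 16.
The remaining cell in row 4 is (4,1) = 104 − 96 = 8.
The remaining cell in column 1 is (3,1) = 104 − 52 = 52.
From column 2, 104 − (56 + 4 + 12) gives (3,2) = 32.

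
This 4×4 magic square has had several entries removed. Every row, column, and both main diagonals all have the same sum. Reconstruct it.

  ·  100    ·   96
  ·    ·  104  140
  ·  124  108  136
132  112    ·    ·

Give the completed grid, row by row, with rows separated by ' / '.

144 100 116 96 / 92 120 104 140 / 88 124 108 136 / 132 112 128 84

Anti-diagonal is already complete: 96 + 104 + 124 + 132 = 456, so that is the magic constant.
Using row 3: 124 + 108 + 136 + ? → (3,1) = 456 − 368 = 88.
Using column 2: 100 + 124 + 112 + ? → (2,2) = 456 − 336 = 120.
Using column 4: 96 + 140 + 136 + ? → (4,4) = 456 − 372 = 84.
The remaining cell in main diagonal is (1,1) = 456 − 312 = 144.
Row 1 must total 456; the given cells sum to 340, so (1,3) = 116.
Using row 2: 120 + 104 + 140 + ? → (2,1) = 456 − 364 = 92.
The remaining cell in row 4 is (4,3) = 456 − 328 = 128.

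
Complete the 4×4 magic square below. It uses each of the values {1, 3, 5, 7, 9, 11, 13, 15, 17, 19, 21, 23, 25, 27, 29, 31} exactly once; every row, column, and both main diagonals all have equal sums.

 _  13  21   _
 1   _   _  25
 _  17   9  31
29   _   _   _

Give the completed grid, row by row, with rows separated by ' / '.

The 16 entries sum to 256, so each line sums to 256/4 = 64.
From row 3, 64 − (17 + 9 + 31) gives (3,1) = 7.
The remaining cell in column 1 is (1,1) = 64 − 37 = 27.
Row 1 needs 64; the known cells sum to 61, so (1,4) = 3.
From column 4, 64 − (3 + 25 + 31) gives (4,4) = 5.
Main diagonal: 27 + 9 + 5 + ? = 64, so (2,2) = 23.
Anti-diagonal: 3 + 17 + 29 + ? = 64, so (2,3) = 15.
Column 2 must total 64; the given cells sum to 53, so (4,2) = 11.
Column 3 needs 64; the known cells sum to 45, so (4,3) = 19.

27 13 21 3 / 1 23 15 25 / 7 17 9 31 / 29 11 19 5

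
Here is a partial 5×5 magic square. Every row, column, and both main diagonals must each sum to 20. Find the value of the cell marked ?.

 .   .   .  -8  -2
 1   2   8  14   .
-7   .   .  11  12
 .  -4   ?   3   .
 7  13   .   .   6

Row 2 must total 20; the given cells sum to 25, so (2,5) = -5.
From column 4, 20 − (-8 + 14 + 11 + 3) gives (5,4) = 0.
Column 5 must total 20; the given cells sum to 11, so (4,5) = 9.
The remaining cell in anti-diagonal is (3,3) = 20 − 15 = 5.
Row 3 needs 20; the known cells sum to 21, so (3,2) = -1.
Row 5 needs 20; the known cells sum to 26, so (5,3) = -6.
Column 2 must total 20; the given cells sum to 10, so (1,2) = 10.
The remaining cell in main diagonal is (1,1) = 20 − 16 = 4.
From row 1, 20 − (4 + 10 + (-8) + (-2)) gives (1,3) = 16.
Column 1 needs 20; the known cells sum to 5, so (4,1) = 15.
Column 3 needs 20; the known cells sum to 23, so (4,3) = -3.

-3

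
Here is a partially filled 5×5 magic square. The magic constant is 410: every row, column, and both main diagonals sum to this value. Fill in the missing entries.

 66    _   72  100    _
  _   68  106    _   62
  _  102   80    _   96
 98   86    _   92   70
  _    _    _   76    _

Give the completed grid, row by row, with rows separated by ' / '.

Row 4 needs 410; the known cells sum to 346, so (4,3) = 64.
Column 3: 72 + 106 + 80 + 64 + ? = 410, so (5,3) = 88.
The remaining cell in main diagonal is (5,5) = 410 − 306 = 104.
Using column 5: 62 + 96 + 70 + 104 + ? → (1,5) = 410 − 332 = 78.
From row 1, 410 − (66 + 72 + 100 + 78) gives (1,2) = 94.
From column 2, 410 − (94 + 68 + 102 + 86) gives (5,2) = 60.
Row 5 must total 410; the given cells sum to 328, so (5,1) = 82.
The remaining cell in anti-diagonal is (2,4) = 410 − 326 = 84.
The remaining cell in row 2 is (2,1) = 410 − 320 = 90.
Column 1 must total 410; the given cells sum to 336, so (3,1) = 74.
The remaining cell in column 4 is (3,4) = 410 − 352 = 58.

66 94 72 100 78 / 90 68 106 84 62 / 74 102 80 58 96 / 98 86 64 92 70 / 82 60 88 76 104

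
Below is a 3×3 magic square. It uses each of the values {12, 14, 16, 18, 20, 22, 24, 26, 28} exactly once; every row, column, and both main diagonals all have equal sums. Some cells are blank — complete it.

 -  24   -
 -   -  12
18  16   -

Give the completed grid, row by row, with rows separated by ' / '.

The 9 entries sum to 180, so each line sums to 180/3 = 60.
Row 3 must total 60; the given cells sum to 34, so (3,3) = 26.
Column 2 needs 60; the known cells sum to 40, so (2,2) = 20.
Column 3 needs 60; the known cells sum to 38, so (1,3) = 22.
Main diagonal: 20 + 26 + ? = 60, so (1,1) = 14.
Row 2: 20 + 12 + ? = 60, so (2,1) = 28.

14 24 22 / 28 20 12 / 18 16 26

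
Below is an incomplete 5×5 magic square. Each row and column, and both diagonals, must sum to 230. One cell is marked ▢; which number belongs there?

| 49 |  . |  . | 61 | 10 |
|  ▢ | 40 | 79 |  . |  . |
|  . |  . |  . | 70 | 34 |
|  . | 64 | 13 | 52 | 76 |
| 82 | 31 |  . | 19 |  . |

16

The remaining cell in row 4 is (4,1) = 230 − 205 = 25.
From column 4, 230 − (61 + 70 + 52 + 19) gives (2,4) = 28.
The remaining cell in anti-diagonal is (3,3) = 230 − 184 = 46.
Main diagonal must total 230; the given cells sum to 187, so (5,5) = 43.
From row 5, 230 − (82 + 31 + 19 + 43) gives (5,3) = 55.
The remaining cell in column 3 is (1,3) = 230 − 193 = 37.
From column 5, 230 − (10 + 34 + 76 + 43) gives (2,5) = 67.
Row 1 must total 230; the given cells sum to 157, so (1,2) = 73.
Row 2 must total 230; the given cells sum to 214, so (2,1) = 16.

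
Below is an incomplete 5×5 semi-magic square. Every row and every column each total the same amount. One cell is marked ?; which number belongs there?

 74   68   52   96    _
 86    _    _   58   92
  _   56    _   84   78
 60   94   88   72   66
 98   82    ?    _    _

Row 4 is complete and sums to 380; that is the magic constant.
From row 1, 380 − (74 + 68 + 52 + 96) gives (1,5) = 90.
Column 1: 74 + 86 + 60 + 98 + ? = 380, so (3,1) = 62.
The remaining cell in column 2 is (2,2) = 380 − 300 = 80.
Column 4 must total 380; the given cells sum to 310, so (5,4) = 70.
Column 5 needs 380; the known cells sum to 326, so (5,5) = 54.
From row 2, 380 − (86 + 80 + 58 + 92) gives (2,3) = 64.
Row 3 must total 380; the given cells sum to 280, so (3,3) = 100.
The remaining cell in row 5 is (5,3) = 380 − 304 = 76.

76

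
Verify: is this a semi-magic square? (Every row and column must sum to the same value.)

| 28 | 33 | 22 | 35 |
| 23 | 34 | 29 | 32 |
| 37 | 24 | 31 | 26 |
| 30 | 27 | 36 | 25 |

Yes

Row 1: 28 + 33 + 22 + 35 = 118.
Row 2: 23 + 34 + 29 + 32 = 118.
Row 3: 37 + 24 + 31 + 26 = 118.
Row 4: 30 + 27 + 36 + 25 = 118.
Column 1: 28 + 23 + 37 + 30 = 118.
Column 2: 33 + 34 + 24 + 27 = 118.
Column 3: 22 + 29 + 31 + 36 = 118.
Column 4: 35 + 32 + 26 + 25 = 118.
All lines sum to 118.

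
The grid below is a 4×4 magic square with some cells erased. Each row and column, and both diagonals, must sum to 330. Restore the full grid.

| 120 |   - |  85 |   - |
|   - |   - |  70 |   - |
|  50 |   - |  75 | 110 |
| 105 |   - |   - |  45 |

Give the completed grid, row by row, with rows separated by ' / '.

Row 3: 50 + 75 + 110 + ? = 330, so (3,2) = 95.
Column 1 needs 330; the known cells sum to 275, so (2,1) = 55.
From column 3, 330 − (85 + 70 + 75) gives (4,3) = 100.
Main diagonal must total 330; the given cells sum to 240, so (2,2) = 90.
Using anti-diagonal: 70 + 95 + 105 + ? → (1,4) = 330 − 270 = 60.
From row 1, 330 − (120 + 85 + 60) gives (1,2) = 65.
The remaining cell in row 2 is (2,4) = 330 − 215 = 115.
Row 4 must total 330; the given cells sum to 250, so (4,2) = 80.

120 65 85 60 / 55 90 70 115 / 50 95 75 110 / 105 80 100 45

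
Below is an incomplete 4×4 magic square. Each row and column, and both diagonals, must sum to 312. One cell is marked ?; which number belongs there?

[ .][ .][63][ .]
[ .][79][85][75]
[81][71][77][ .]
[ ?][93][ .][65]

67

Using row 2: 79 + 85 + 75 + ? → (2,1) = 312 − 239 = 73.
Using row 3: 81 + 71 + 77 + ? → (3,4) = 312 − 229 = 83.
From column 2, 312 − (79 + 71 + 93) gives (1,2) = 69.
Column 3: 63 + 85 + 77 + ? = 312, so (4,3) = 87.
Column 4 must total 312; the given cells sum to 223, so (1,4) = 89.
From main diagonal, 312 − (79 + 77 + 65) gives (1,1) = 91.
Anti-diagonal: 89 + 85 + 71 + ? = 312, so (4,1) = 67.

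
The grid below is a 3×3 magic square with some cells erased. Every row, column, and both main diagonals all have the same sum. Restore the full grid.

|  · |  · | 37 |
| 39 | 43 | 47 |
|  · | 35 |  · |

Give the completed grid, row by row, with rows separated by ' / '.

41 51 37 / 39 43 47 / 49 35 45

Row 2 is already complete: 39 + 43 + 47 = 129, so that is the magic constant.
Column 2 must total 129; the given cells sum to 78, so (1,2) = 51.
From column 3, 129 − (37 + 47) gives (3,3) = 45.
The remaining cell in main diagonal is (1,1) = 129 − 88 = 41.
Using anti-diagonal: 37 + 43 + ? → (3,1) = 129 − 80 = 49.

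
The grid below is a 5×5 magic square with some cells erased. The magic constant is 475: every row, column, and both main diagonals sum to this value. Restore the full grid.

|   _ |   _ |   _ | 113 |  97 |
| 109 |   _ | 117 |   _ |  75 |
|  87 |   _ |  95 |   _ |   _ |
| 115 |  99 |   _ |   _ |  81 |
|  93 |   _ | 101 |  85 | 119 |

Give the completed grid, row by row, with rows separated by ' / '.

Using row 5: 93 + 101 + 85 + 119 + ? → (5,2) = 475 − 398 = 77.
The remaining cell in column 1 is (1,1) = 475 − 404 = 71.
Column 5 needs 475; the known cells sum to 372, so (3,5) = 103.
From anti-diagonal, 475 − (97 + 95 + 99 + 93) gives (2,4) = 91.
Row 2 must total 475; the given cells sum to 392, so (2,2) = 83.
Main diagonal: 71 + 83 + 95 + 119 + ? = 475, so (4,4) = 107.
Row 4 needs 475; the known cells sum to 402, so (4,3) = 73.
Using column 3: 117 + 95 + 73 + 101 + ? → (1,3) = 475 − 386 = 89.
Column 4 needs 475; the known cells sum to 396, so (3,4) = 79.
Using row 1: 71 + 89 + 113 + 97 + ? → (1,2) = 475 − 370 = 105.
Row 3: 87 + 95 + 79 + 103 + ? = 475, so (3,2) = 111.

71 105 89 113 97 / 109 83 117 91 75 / 87 111 95 79 103 / 115 99 73 107 81 / 93 77 101 85 119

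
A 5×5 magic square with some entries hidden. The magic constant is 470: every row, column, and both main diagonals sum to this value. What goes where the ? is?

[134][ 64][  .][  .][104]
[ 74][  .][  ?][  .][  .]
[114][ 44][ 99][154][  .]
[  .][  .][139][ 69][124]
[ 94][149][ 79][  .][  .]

Row 3: 114 + 44 + 99 + 154 + ? = 470, so (3,5) = 59.
Column 1 must total 470; the given cells sum to 416, so (4,1) = 54.
Using row 4: 54 + 139 + 69 + 124 + ? → (4,2) = 470 − 386 = 84.
From column 2, 470 − (64 + 44 + 84 + 149) gives (2,2) = 129.
Main diagonal needs 470; the known cells sum to 431, so (5,5) = 39.
Anti-diagonal needs 470; the known cells sum to 381, so (2,4) = 89.
From row 5, 470 − (94 + 149 + 79 + 39) gives (5,4) = 109.
Column 4 must total 470; the given cells sum to 421, so (1,4) = 49.
Using column 5: 104 + 59 + 124 + 39 + ? → (2,5) = 470 − 326 = 144.
Row 1: 134 + 64 + 49 + 104 + ? = 470, so (1,3) = 119.
Row 2: 74 + 129 + 89 + 144 + ? = 470, so (2,3) = 34.

34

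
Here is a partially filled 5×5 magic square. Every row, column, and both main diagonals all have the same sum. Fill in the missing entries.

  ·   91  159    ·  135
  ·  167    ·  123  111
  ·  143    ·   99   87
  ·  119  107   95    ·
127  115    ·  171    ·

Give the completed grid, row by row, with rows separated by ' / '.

Column 2 is already complete: 91 + 167 + 143 + 119 + 115 = 635, so that is the magic constant.
Column 4: 123 + 99 + 95 + 171 + ? = 635, so (1,4) = 147.
From anti-diagonal, 635 − (135 + 123 + 119 + 127) gives (3,3) = 131.
From row 1, 635 − (91 + 159 + 147 + 135) gives (1,1) = 103.
Using row 3: 143 + 131 + 99 + 87 + ? → (3,1) = 635 − 460 = 175.
The remaining cell in main diagonal is (5,5) = 635 − 496 = 139.
Using row 5: 127 + 115 + 171 + 139 + ? → (5,3) = 635 − 552 = 83.
Using column 3: 159 + 131 + 107 + 83 + ? → (2,3) = 635 − 480 = 155.
From column 5, 635 − (135 + 111 + 87 + 139) gives (4,5) = 163.
The remaining cell in row 2 is (2,1) = 635 − 556 = 79.
From row 4, 635 − (119 + 107 + 95 + 163) gives (4,1) = 151.

103 91 159 147 135 / 79 167 155 123 111 / 175 143 131 99 87 / 151 119 107 95 163 / 127 115 83 171 139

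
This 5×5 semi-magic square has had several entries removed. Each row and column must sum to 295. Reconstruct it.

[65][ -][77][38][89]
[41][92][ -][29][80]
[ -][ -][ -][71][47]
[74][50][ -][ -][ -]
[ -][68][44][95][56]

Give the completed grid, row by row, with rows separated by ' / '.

65 26 77 38 89 / 41 92 53 29 80 / 83 59 35 71 47 / 74 50 86 62 23 / 32 68 44 95 56

From row 1, 295 − (65 + 77 + 38 + 89) gives (1,2) = 26.
Row 2 must total 295; the given cells sum to 242, so (2,3) = 53.
Row 5: 68 + 44 + 95 + 56 + ? = 295, so (5,1) = 32.
From column 1, 295 − (65 + 41 + 74 + 32) gives (3,1) = 83.
Column 2 must total 295; the given cells sum to 236, so (3,2) = 59.
The remaining cell in column 4 is (4,4) = 295 − 233 = 62.
From column 5, 295 − (89 + 80 + 47 + 56) gives (4,5) = 23.
Using row 3: 83 + 59 + 71 + 47 + ? → (3,3) = 295 − 260 = 35.
From row 4, 295 − (74 + 50 + 62 + 23) gives (4,3) = 86.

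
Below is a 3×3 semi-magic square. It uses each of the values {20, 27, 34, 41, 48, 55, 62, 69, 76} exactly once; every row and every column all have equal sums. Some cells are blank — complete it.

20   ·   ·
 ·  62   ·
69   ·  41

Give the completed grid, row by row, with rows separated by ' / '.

The 9 entries sum to 432, so each line sums to 432/3 = 144.
Row 3 needs 144; the known cells sum to 110, so (3,2) = 34.
Column 1 needs 144; the known cells sum to 89, so (2,1) = 55.
Column 2: 62 + 34 + ? = 144, so (1,2) = 48.
Using row 1: 20 + 48 + ? → (1,3) = 144 − 68 = 76.
Using row 2: 55 + 62 + ? → (2,3) = 144 − 117 = 27.

20 48 76 / 55 62 27 / 69 34 41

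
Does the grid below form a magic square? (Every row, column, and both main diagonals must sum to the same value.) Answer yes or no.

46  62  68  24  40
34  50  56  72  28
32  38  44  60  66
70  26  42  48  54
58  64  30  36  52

Row 1: 46 + 62 + 68 + 24 + 40 = 240.
Row 2: 34 + 50 + 56 + 72 + 28 = 240.
Row 3: 32 + 38 + 44 + 60 + 66 = 240.
Row 4: 70 + 26 + 42 + 48 + 54 = 240.
Row 5: 58 + 64 + 30 + 36 + 52 = 240.
Column 1: 46 + 34 + 32 + 70 + 58 = 240.
Column 2: 62 + 50 + 38 + 26 + 64 = 240.
Column 3: 68 + 56 + 44 + 42 + 30 = 240.
Column 4: 24 + 72 + 60 + 48 + 36 = 240.
Column 5: 40 + 28 + 66 + 54 + 52 = 240.
Main diagonal: 46 + 50 + 44 + 48 + 52 = 240.
Anti-diagonal: 40 + 72 + 44 + 26 + 58 = 240.
All lines sum to 240.

Yes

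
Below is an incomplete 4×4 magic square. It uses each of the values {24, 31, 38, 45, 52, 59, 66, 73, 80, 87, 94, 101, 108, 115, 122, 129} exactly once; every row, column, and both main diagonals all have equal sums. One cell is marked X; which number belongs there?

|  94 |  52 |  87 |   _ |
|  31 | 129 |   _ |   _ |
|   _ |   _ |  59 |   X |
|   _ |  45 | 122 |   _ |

The 16 entries sum to 1224, so each line sums to 1224/4 = 306.
Using row 1: 94 + 52 + 87 + ? → (1,4) = 306 − 233 = 73.
From column 2, 306 − (52 + 129 + 45) gives (3,2) = 80.
Column 3 must total 306; the given cells sum to 268, so (2,3) = 38.
From main diagonal, 306 − (94 + 129 + 59) gives (4,4) = 24.
From anti-diagonal, 306 − (73 + 38 + 80) gives (4,1) = 115.
The remaining cell in row 2 is (2,4) = 306 − 198 = 108.
Using column 1: 94 + 31 + 115 + ? → (3,1) = 306 − 240 = 66.
From column 4, 306 − (73 + 108 + 24) gives (3,4) = 101.

101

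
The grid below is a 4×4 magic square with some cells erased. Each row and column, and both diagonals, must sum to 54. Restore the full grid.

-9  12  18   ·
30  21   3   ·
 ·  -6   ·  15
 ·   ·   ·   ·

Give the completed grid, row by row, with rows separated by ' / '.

Row 1 needs 54; the known cells sum to 21, so (1,4) = 33.
Row 2: 30 + 21 + 3 + ? = 54, so (2,4) = 0.
Column 2 needs 54; the known cells sum to 27, so (4,2) = 27.
From column 4, 54 − (33 + 0 + 15) gives (4,4) = 6.
Main diagonal: -9 + 21 + 6 + ? = 54, so (3,3) = 36.
The remaining cell in anti-diagonal is (4,1) = 54 − 30 = 24.
Row 3 must total 54; the given cells sum to 45, so (3,1) = 9.
Using row 4: 24 + 27 + 6 + ? → (4,3) = 54 − 57 = -3.

-9 12 18 33 / 30 21 3 0 / 9 -6 36 15 / 24 27 -3 6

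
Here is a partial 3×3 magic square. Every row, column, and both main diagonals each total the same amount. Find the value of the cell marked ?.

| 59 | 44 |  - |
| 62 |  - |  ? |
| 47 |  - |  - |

Column 1 is complete and sums to 168; that is the magic constant.
Row 1 must total 168; the given cells sum to 103, so (1,3) = 65.
Anti-diagonal needs 168; the known cells sum to 112, so (2,2) = 56.
Using row 2: 62 + 56 + ? → (2,3) = 168 − 118 = 50.

50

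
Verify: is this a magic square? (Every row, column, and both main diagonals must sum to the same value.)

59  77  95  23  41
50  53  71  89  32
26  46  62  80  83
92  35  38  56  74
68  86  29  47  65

No — row 1 sums to 295 but row 3 sums to 297.

Row 1: 59 + 77 + 95 + 23 + 41 = 295.
Row 2: 50 + 53 + 71 + 89 + 32 = 295.
Row 3: 26 + 46 + 62 + 80 + 83 = 297.
Row 4: 92 + 35 + 38 + 56 + 74 = 295.
Row 5: 68 + 86 + 29 + 47 + 65 = 295.
Column 1: 59 + 50 + 26 + 92 + 68 = 295.
Column 2: 77 + 53 + 46 + 35 + 86 = 297.
Column 3: 95 + 71 + 62 + 38 + 29 = 295.
Column 4: 23 + 89 + 80 + 56 + 47 = 295.
Column 5: 41 + 32 + 83 + 74 + 65 = 295.
Main diagonal: 59 + 53 + 62 + 56 + 65 = 295.
Anti-diagonal: 41 + 89 + 62 + 35 + 68 = 295.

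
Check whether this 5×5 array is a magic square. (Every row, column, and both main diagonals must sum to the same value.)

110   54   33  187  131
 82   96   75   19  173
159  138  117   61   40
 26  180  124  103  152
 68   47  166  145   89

No — column 3 sums to 515 but row 4 sums to 585.

Row 1: 110 + 54 + 33 + 187 + 131 = 515.
Row 2: 82 + 96 + 75 + 19 + 173 = 445.
Row 3: 159 + 138 + 117 + 61 + 40 = 515.
Row 4: 26 + 180 + 124 + 103 + 152 = 585.
Row 5: 68 + 47 + 166 + 145 + 89 = 515.
Column 1: 110 + 82 + 159 + 26 + 68 = 445.
Column 2: 54 + 96 + 138 + 180 + 47 = 515.
Column 3: 33 + 75 + 117 + 124 + 166 = 515.
Column 4: 187 + 19 + 61 + 103 + 145 = 515.
Column 5: 131 + 173 + 40 + 152 + 89 = 585.
Main diagonal: 110 + 96 + 117 + 103 + 89 = 515.
Anti-diagonal: 131 + 19 + 117 + 180 + 68 = 515.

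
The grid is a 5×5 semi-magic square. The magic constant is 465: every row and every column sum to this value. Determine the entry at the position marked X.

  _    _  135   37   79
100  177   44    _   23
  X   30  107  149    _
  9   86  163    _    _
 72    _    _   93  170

Row 2 must total 465; the given cells sum to 344, so (2,4) = 121.
Column 3 needs 465; the known cells sum to 449, so (5,3) = 16.
Column 4 must total 465; the given cells sum to 400, so (4,4) = 65.
Row 4 must total 465; the given cells sum to 323, so (4,5) = 142.
Row 5: 72 + 16 + 93 + 170 + ? = 465, so (5,2) = 114.
From column 2, 465 − (177 + 30 + 86 + 114) gives (1,2) = 58.
Column 5 needs 465; the known cells sum to 414, so (3,5) = 51.
Row 1 must total 465; the given cells sum to 309, so (1,1) = 156.
Using row 3: 30 + 107 + 149 + 51 + ? → (3,1) = 465 − 337 = 128.

128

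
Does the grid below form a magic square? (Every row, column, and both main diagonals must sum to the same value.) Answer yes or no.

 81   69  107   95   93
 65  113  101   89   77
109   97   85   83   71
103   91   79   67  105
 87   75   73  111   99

Row 1: 81 + 69 + 107 + 95 + 93 = 445.
Row 2: 65 + 113 + 101 + 89 + 77 = 445.
Row 3: 109 + 97 + 85 + 83 + 71 = 445.
Row 4: 103 + 91 + 79 + 67 + 105 = 445.
Row 5: 87 + 75 + 73 + 111 + 99 = 445.
Column 1: 81 + 65 + 109 + 103 + 87 = 445.
Column 2: 69 + 113 + 97 + 91 + 75 = 445.
Column 3: 107 + 101 + 85 + 79 + 73 = 445.
Column 4: 95 + 89 + 83 + 67 + 111 = 445.
Column 5: 93 + 77 + 71 + 105 + 99 = 445.
Main diagonal: 81 + 113 + 85 + 67 + 99 = 445.
Anti-diagonal: 93 + 89 + 85 + 91 + 87 = 445.
All lines sum to 445.

Yes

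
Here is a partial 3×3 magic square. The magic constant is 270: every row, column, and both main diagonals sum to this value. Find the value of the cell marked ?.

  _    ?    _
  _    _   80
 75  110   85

From column 3, 270 − (80 + 85) gives (1,3) = 105.
Anti-diagonal must total 270; the given cells sum to 180, so (2,2) = 90.
Row 2: 90 + 80 + ? = 270, so (2,1) = 100.
Column 1: 100 + 75 + ? = 270, so (1,1) = 95.
The remaining cell in column 2 is (1,2) = 270 − 200 = 70.

70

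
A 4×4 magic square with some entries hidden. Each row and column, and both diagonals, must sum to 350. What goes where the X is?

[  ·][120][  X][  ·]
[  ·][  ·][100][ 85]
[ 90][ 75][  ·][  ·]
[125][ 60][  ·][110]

Row 4 needs 350; the known cells sum to 295, so (4,3) = 55.
Using column 2: 120 + 75 + 60 + ? → (2,2) = 350 − 255 = 95.
Anti-diagonal needs 350; the known cells sum to 300, so (1,4) = 50.
Row 2: 95 + 100 + 85 + ? = 350, so (2,1) = 70.
Column 1 must total 350; the given cells sum to 285, so (1,1) = 65.
From column 4, 350 − (50 + 85 + 110) gives (3,4) = 105.
The remaining cell in main diagonal is (3,3) = 350 − 270 = 80.
Using row 1: 65 + 120 + 50 + ? → (1,3) = 350 − 235 = 115.

115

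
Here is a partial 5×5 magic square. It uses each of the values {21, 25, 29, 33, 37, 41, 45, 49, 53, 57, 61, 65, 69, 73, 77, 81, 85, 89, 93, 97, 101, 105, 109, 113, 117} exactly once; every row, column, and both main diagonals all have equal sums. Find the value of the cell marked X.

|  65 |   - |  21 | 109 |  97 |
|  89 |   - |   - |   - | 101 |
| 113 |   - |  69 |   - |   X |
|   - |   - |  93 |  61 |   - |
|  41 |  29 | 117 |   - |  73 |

The 25 entries sum to 1725, so each line sums to 1725/5 = 345.
Row 1 needs 345; the known cells sum to 292, so (1,2) = 53.
Row 5 must total 345; the given cells sum to 260, so (5,4) = 85.
From column 1, 345 − (65 + 89 + 113 + 41) gives (4,1) = 37.
Using column 3: 21 + 69 + 93 + 117 + ? → (2,3) = 345 − 300 = 45.
The remaining cell in main diagonal is (2,2) = 345 − 268 = 77.
Row 2 needs 345; the known cells sum to 312, so (2,4) = 33.
The remaining cell in column 4 is (3,4) = 345 − 288 = 57.
Anti-diagonal must total 345; the given cells sum to 240, so (4,2) = 105.
Row 4 needs 345; the known cells sum to 296, so (4,5) = 49.
Column 2 must total 345; the given cells sum to 264, so (3,2) = 81.
The remaining cell in column 5 is (3,5) = 345 − 320 = 25.

25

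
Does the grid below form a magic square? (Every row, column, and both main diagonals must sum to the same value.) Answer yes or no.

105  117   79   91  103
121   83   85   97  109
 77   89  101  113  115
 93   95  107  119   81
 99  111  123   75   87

Yes

Row 1: 105 + 117 + 79 + 91 + 103 = 495.
Row 2: 121 + 83 + 85 + 97 + 109 = 495.
Row 3: 77 + 89 + 101 + 113 + 115 = 495.
Row 4: 93 + 95 + 107 + 119 + 81 = 495.
Row 5: 99 + 111 + 123 + 75 + 87 = 495.
Column 1: 105 + 121 + 77 + 93 + 99 = 495.
Column 2: 117 + 83 + 89 + 95 + 111 = 495.
Column 3: 79 + 85 + 101 + 107 + 123 = 495.
Column 4: 91 + 97 + 113 + 119 + 75 = 495.
Column 5: 103 + 109 + 115 + 81 + 87 = 495.
Main diagonal: 105 + 83 + 101 + 119 + 87 = 495.
Anti-diagonal: 103 + 97 + 101 + 95 + 99 = 495.
All lines sum to 495.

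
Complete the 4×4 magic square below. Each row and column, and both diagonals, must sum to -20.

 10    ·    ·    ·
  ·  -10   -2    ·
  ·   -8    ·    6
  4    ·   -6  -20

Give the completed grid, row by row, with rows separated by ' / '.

10 -4 -12 -14 / -16 -10 -2 8 / -18 -8 0 6 / 4 2 -6 -20

From row 4, -20 − (4 + (-6) + (-20)) gives (4,2) = 2.
The remaining cell in column 2 is (1,2) = -20 − (-16) = -4.
Main diagonal: 10 + (-10) + (-20) + ? = -20, so (3,3) = 0.
Anti-diagonal: -2 + (-8) + 4 + ? = -20, so (1,4) = -14.
Using row 1: 10 + (-4) + (-14) + ? → (1,3) = -20 − (-8) = -12.
Row 3 must total -20; the given cells sum to -2, so (3,1) = -18.
Using column 1: 10 + (-18) + 4 + ? → (2,1) = -20 − (-4) = -16.
Column 4 needs -20; the known cells sum to -28, so (2,4) = 8.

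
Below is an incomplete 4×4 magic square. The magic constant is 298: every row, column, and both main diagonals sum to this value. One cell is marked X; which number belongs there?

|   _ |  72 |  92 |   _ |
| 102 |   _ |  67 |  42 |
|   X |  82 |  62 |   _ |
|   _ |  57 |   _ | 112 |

Row 2 must total 298; the given cells sum to 211, so (2,2) = 87.
Column 3: 92 + 67 + 62 + ? = 298, so (4,3) = 77.
The remaining cell in main diagonal is (1,1) = 298 − 261 = 37.
Row 1 needs 298; the known cells sum to 201, so (1,4) = 97.
From row 4, 298 − (57 + 77 + 112) gives (4,1) = 52.
The remaining cell in column 1 is (3,1) = 298 − 191 = 107.

107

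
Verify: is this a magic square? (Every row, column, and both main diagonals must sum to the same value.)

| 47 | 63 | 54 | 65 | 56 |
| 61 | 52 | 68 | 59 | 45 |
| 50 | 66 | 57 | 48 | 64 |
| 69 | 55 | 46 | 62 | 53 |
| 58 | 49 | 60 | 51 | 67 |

Yes

Row 1: 47 + 63 + 54 + 65 + 56 = 285.
Row 2: 61 + 52 + 68 + 59 + 45 = 285.
Row 3: 50 + 66 + 57 + 48 + 64 = 285.
Row 4: 69 + 55 + 46 + 62 + 53 = 285.
Row 5: 58 + 49 + 60 + 51 + 67 = 285.
Column 1: 47 + 61 + 50 + 69 + 58 = 285.
Column 2: 63 + 52 + 66 + 55 + 49 = 285.
Column 3: 54 + 68 + 57 + 46 + 60 = 285.
Column 4: 65 + 59 + 48 + 62 + 51 = 285.
Column 5: 56 + 45 + 64 + 53 + 67 = 285.
Main diagonal: 47 + 52 + 57 + 62 + 67 = 285.
Anti-diagonal: 56 + 59 + 57 + 55 + 58 = 285.
All lines sum to 285.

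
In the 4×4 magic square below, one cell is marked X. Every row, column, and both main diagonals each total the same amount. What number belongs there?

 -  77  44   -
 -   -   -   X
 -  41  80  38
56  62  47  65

53

Row 4 is complete and sums to 230; that is the magic constant.
From row 3, 230 − (41 + 80 + 38) gives (3,1) = 71.
The remaining cell in column 2 is (2,2) = 230 − 180 = 50.
The remaining cell in column 3 is (2,3) = 230 − 171 = 59.
Using main diagonal: 50 + 80 + 65 + ? → (1,1) = 230 − 195 = 35.
Anti-diagonal: 59 + 41 + 56 + ? = 230, so (1,4) = 74.
Column 1 must total 230; the given cells sum to 162, so (2,1) = 68.
Column 4 needs 230; the known cells sum to 177, so (2,4) = 53.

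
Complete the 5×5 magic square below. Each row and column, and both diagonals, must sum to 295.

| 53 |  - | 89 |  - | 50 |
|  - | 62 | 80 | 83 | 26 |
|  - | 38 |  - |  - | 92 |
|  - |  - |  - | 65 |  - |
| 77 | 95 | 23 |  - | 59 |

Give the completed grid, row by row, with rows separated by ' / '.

Row 2: 62 + 80 + 83 + 26 + ? = 295, so (2,1) = 44.
Row 5 must total 295; the given cells sum to 254, so (5,4) = 41.
Column 5 needs 295; the known cells sum to 227, so (4,5) = 68.
From main diagonal, 295 − (53 + 62 + 65 + 59) gives (3,3) = 56.
Anti-diagonal: 50 + 83 + 56 + 77 + ? = 295, so (4,2) = 29.
The remaining cell in column 2 is (1,2) = 295 − 224 = 71.
From column 3, 295 − (89 + 80 + 56 + 23) gives (4,3) = 47.
The remaining cell in row 1 is (1,4) = 295 − 263 = 32.
Row 4: 29 + 47 + 65 + 68 + ? = 295, so (4,1) = 86.
Using column 1: 53 + 44 + 86 + 77 + ? → (3,1) = 295 − 260 = 35.
Column 4 needs 295; the known cells sum to 221, so (3,4) = 74.

53 71 89 32 50 / 44 62 80 83 26 / 35 38 56 74 92 / 86 29 47 65 68 / 77 95 23 41 59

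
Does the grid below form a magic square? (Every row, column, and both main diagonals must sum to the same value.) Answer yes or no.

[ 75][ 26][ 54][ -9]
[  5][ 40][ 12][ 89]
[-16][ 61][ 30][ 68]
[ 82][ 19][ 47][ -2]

No — column 3 sums to 143 but row 4 sums to 146.

Row 1: 75 + 26 + 54 + (-9) = 146.
Row 2: 5 + 40 + 12 + 89 = 146.
Row 3: -16 + 61 + 30 + 68 = 143.
Row 4: 82 + 19 + 47 + (-2) = 146.
Column 1: 75 + 5 + (-16) + 82 = 146.
Column 2: 26 + 40 + 61 + 19 = 146.
Column 3: 54 + 12 + 30 + 47 = 143.
Column 4: -9 + 89 + 68 + (-2) = 146.
Main diagonal: 75 + 40 + 30 + (-2) = 143.
Anti-diagonal: -9 + 12 + 61 + 82 = 146.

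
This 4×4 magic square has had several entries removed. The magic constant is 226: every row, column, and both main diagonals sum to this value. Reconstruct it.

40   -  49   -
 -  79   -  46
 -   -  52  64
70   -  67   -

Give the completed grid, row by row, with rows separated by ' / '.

40 76 49 61 / 43 79 58 46 / 73 37 52 64 / 70 34 67 55

The remaining cell in column 3 is (2,3) = 226 − 168 = 58.
Main diagonal: 40 + 79 + 52 + ? = 226, so (4,4) = 55.
Using row 2: 79 + 58 + 46 + ? → (2,1) = 226 − 183 = 43.
Row 4: 70 + 67 + 55 + ? = 226, so (4,2) = 34.
Column 1 must total 226; the given cells sum to 153, so (3,1) = 73.
The remaining cell in column 4 is (1,4) = 226 − 165 = 61.
Anti-diagonal: 61 + 58 + 70 + ? = 226, so (3,2) = 37.
Row 1: 40 + 49 + 61 + ? = 226, so (1,2) = 76.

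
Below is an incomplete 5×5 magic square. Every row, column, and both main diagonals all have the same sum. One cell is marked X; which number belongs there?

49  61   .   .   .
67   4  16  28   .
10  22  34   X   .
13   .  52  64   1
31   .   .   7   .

46

Column 1 is complete and sums to 170; that is the magic constant.
From row 2, 170 − (67 + 4 + 16 + 28) gives (2,5) = 55.
Using row 4: 13 + 52 + 64 + 1 + ? → (4,2) = 170 − 130 = 40.
From column 2, 170 − (61 + 4 + 22 + 40) gives (5,2) = 43.
Main diagonal: 49 + 4 + 34 + 64 + ? = 170, so (5,5) = 19.
Using anti-diagonal: 28 + 34 + 40 + 31 + ? → (1,5) = 170 − 133 = 37.
From row 5, 170 − (31 + 43 + 7 + 19) gives (5,3) = 70.
Column 3: 16 + 34 + 52 + 70 + ? = 170, so (1,3) = -2.
The remaining cell in column 5 is (3,5) = 170 − 112 = 58.
Using row 1: 49 + 61 + (-2) + 37 + ? → (1,4) = 170 − 145 = 25.
From row 3, 170 − (10 + 22 + 34 + 58) gives (3,4) = 46.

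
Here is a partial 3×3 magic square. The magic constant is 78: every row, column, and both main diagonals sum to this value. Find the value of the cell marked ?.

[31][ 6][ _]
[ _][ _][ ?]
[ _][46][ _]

16

Row 1 needs 78; the known cells sum to 37, so (1,3) = 41.
Column 2 needs 78; the known cells sum to 52, so (2,2) = 26.
Main diagonal needs 78; the known cells sum to 57, so (3,3) = 21.
The remaining cell in anti-diagonal is (3,1) = 78 − 67 = 11.
Column 1: 31 + 11 + ? = 78, so (2,1) = 36.
Using column 3: 41 + 21 + ? → (2,3) = 78 − 62 = 16.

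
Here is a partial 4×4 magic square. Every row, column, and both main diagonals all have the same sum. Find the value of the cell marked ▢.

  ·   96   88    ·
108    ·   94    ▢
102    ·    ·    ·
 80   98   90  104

84

Row 4 is complete and sums to 372; that is the magic constant.
Column 1 needs 372; the known cells sum to 290, so (1,1) = 82.
Column 3 needs 372; the known cells sum to 272, so (3,3) = 100.
Using main diagonal: 82 + 100 + 104 + ? → (2,2) = 372 − 286 = 86.
Row 1: 82 + 96 + 88 + ? = 372, so (1,4) = 106.
Row 2: 108 + 86 + 94 + ? = 372, so (2,4) = 84.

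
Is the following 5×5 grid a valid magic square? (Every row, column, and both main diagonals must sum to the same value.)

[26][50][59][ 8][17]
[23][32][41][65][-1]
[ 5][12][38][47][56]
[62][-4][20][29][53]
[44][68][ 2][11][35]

Row 1: 26 + 50 + 59 + 8 + 17 = 160.
Row 2: 23 + 32 + 41 + 65 + (-1) = 160.
Row 3: 5 + 12 + 38 + 47 + 56 = 158.
Row 4: 62 + (-4) + 20 + 29 + 53 = 160.
Row 5: 44 + 68 + 2 + 11 + 35 = 160.
Column 1: 26 + 23 + 5 + 62 + 44 = 160.
Column 2: 50 + 32 + 12 + (-4) + 68 = 158.
Column 3: 59 + 41 + 38 + 20 + 2 = 160.
Column 4: 8 + 65 + 47 + 29 + 11 = 160.
Column 5: 17 + (-1) + 56 + 53 + 35 = 160.
Main diagonal: 26 + 32 + 38 + 29 + 35 = 160.
Anti-diagonal: 17 + 65 + 38 + (-4) + 44 = 160.

No — row 3 sums to 158 but column 5 sums to 160.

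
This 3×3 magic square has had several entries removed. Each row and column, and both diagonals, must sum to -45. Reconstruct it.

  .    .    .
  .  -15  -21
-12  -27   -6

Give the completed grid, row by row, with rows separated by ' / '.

The remaining cell in row 2 is (2,1) = -45 − (-36) = -9.
Using column 1: -9 + (-12) + ? → (1,1) = -45 − (-21) = -24.
Column 2 needs -45; the known cells sum to -42, so (1,2) = -3.
Using column 3: -21 + (-6) + ? → (1,3) = -45 − (-27) = -18.

-24 -3 -18 / -9 -15 -21 / -12 -27 -6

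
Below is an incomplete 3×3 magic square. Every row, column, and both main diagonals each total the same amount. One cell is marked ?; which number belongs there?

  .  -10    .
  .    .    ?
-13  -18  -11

Row 3 is complete and sums to -42; that is the magic constant.
Column 2 must total -42; the given cells sum to -28, so (2,2) = -14.
Main diagonal: -14 + (-11) + ? = -42, so (1,1) = -17.
Anti-diagonal needs -42; the known cells sum to -27, so (1,3) = -15.
Column 1 must total -42; the given cells sum to -30, so (2,1) = -12.
Column 3 must total -42; the given cells sum to -26, so (2,3) = -16.

-16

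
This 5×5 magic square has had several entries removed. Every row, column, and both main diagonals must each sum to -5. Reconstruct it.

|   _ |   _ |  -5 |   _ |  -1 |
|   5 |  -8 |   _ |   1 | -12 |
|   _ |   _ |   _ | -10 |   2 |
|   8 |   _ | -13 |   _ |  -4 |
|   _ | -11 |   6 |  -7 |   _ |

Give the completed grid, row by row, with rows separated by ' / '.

Using row 2: 5 + (-8) + 1 + (-12) + ? → (2,3) = -5 − (-14) = 9.
Column 3 must total -5; the given cells sum to -3, so (3,3) = -2.
Column 5: -1 + (-12) + 2 + (-4) + ? = -5, so (5,5) = 10.
Row 5: -11 + 6 + (-7) + 10 + ? = -5, so (5,1) = -3.
Anti-diagonal needs -5; the known cells sum to -5, so (4,2) = 0.
Row 4 needs -5; the known cells sum to -9, so (4,4) = 4.
Column 4: 1 + (-10) + 4 + (-7) + ? = -5, so (1,4) = 7.
From main diagonal, -5 − (-8 + (-2) + 4 + 10) gives (1,1) = -9.
From row 1, -5 − (-9 + (-5) + 7 + (-1)) gives (1,2) = 3.
Column 1 must total -5; the given cells sum to 1, so (3,1) = -6.
Column 2 needs -5; the known cells sum to -16, so (3,2) = 11.

-9 3 -5 7 -1 / 5 -8 9 1 -12 / -6 11 -2 -10 2 / 8 0 -13 4 -4 / -3 -11 6 -7 10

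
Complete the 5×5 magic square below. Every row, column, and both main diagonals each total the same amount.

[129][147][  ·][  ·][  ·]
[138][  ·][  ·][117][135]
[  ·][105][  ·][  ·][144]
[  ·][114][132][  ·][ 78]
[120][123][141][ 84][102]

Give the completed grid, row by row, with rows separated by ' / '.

Row 5 is already complete: 120 + 123 + 141 + 84 + 102 = 570, so that is the magic constant.
Column 2 needs 570; the known cells sum to 489, so (2,2) = 81.
Using column 5: 135 + 144 + 78 + 102 + ? → (1,5) = 570 − 459 = 111.
Anti-diagonal must total 570; the given cells sum to 462, so (3,3) = 108.
Row 2: 138 + 81 + 117 + 135 + ? = 570, so (2,3) = 99.
Column 3 must total 570; the given cells sum to 480, so (1,3) = 90.
Main diagonal: 129 + 81 + 108 + 102 + ? = 570, so (4,4) = 150.
Row 1: 129 + 147 + 90 + 111 + ? = 570, so (1,4) = 93.
From row 4, 570 − (114 + 132 + 150 + 78) gives (4,1) = 96.
From column 1, 570 − (129 + 138 + 96 + 120) gives (3,1) = 87.
Column 4: 93 + 117 + 150 + 84 + ? = 570, so (3,4) = 126.

129 147 90 93 111 / 138 81 99 117 135 / 87 105 108 126 144 / 96 114 132 150 78 / 120 123 141 84 102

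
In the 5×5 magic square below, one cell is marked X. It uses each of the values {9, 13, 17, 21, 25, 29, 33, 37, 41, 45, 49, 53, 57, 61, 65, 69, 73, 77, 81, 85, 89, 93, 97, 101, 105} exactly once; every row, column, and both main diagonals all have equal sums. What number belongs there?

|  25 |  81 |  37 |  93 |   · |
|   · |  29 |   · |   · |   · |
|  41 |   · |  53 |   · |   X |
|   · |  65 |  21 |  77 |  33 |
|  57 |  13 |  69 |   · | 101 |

85

The 25 entries sum to 1425, so each line sums to 1425/5 = 285.
Row 1: 25 + 81 + 37 + 93 + ? = 285, so (1,5) = 49.
The remaining cell in row 4 is (4,1) = 285 − 196 = 89.
Using row 5: 57 + 13 + 69 + 101 + ? → (5,4) = 285 − 240 = 45.
Column 1 must total 285; the given cells sum to 212, so (2,1) = 73.
The remaining cell in column 2 is (3,2) = 285 − 188 = 97.
Column 3: 37 + 53 + 21 + 69 + ? = 285, so (2,3) = 105.
From anti-diagonal, 285 − (49 + 53 + 65 + 57) gives (2,4) = 61.
Row 2: 73 + 29 + 105 + 61 + ? = 285, so (2,5) = 17.
The remaining cell in column 4 is (3,4) = 285 − 276 = 9.
Column 5 needs 285; the known cells sum to 200, so (3,5) = 85.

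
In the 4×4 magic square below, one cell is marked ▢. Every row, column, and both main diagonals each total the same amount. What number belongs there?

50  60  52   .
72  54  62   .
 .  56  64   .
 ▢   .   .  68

Main diagonal is complete and sums to 236; that is the magic constant.
The remaining cell in row 1 is (1,4) = 236 − 162 = 74.
Using row 2: 72 + 54 + 62 + ? → (2,4) = 236 − 188 = 48.
Using column 2: 60 + 54 + 56 + ? → (4,2) = 236 − 170 = 66.
Column 3: 52 + 62 + 64 + ? = 236, so (4,3) = 58.
From column 4, 236 − (74 + 48 + 68) gives (3,4) = 46.
Anti-diagonal needs 236; the known cells sum to 192, so (4,1) = 44.

44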